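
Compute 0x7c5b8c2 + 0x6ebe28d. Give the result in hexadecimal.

0xeb19b4f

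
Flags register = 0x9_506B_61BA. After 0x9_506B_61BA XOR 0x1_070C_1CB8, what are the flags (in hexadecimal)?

XOR each hex digit independently (no carries):
  9^1=8, 5^0=5, 0^7=7, 6^0=6, B^C=7, 6^1=7, 1^C=D, B^B=0, A^8=2

0x857677D02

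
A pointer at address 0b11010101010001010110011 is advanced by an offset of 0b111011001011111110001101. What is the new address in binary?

Add column by column in base 2, right to left:
  1+1 = 0 carry 1
  1+0+1 = 0 carry 1
  0+1+1 = 0 carry 1
  0+1+1 = 0 carry 1
  1+0+1 = 0 carry 1
  1+0+1 = 0 carry 1
  0+0+1 = 1
  1+1 = 0 carry 1
  0+1+1 = 0 carry 1
  1+1+1 = 1 carry 1
  0+1+1 = 0 carry 1
  0+1+1 = 0 carry 1
  0+1+1 = 0 carry 1
  1+1+1 = 1 carry 1
  0+0+1 = 1
  1+1 = 0 carry 1
  0+0+1 = 1
  1+0 = 1
  0+1 = 1
  1+1 = 0 carry 1
  0+0+1 = 1
  1+1 = 0 carry 1
  1+1+1 = 1 carry 1
  0+1+1 = 0 carry 1
  final carry 1

0b1010101110110001001000000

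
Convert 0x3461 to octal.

Expand each hex digit to 4 bits: 3=0011 4=0100 6=0110 1=0001.
Group the bits in threes: 011 010 001 100 001 → 32141.

0o32141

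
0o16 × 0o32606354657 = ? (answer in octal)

Multiply each base-8 digit by 14, carrying:
  7×14 = 98 → write 2 carry 12
  5×14+12 = 82 → write 2 carry 10
  6×14+10 = 94 → write 6 carry 11
  4×14+11 = 67 → write 3 carry 8
  5×14+8 = 78 → write 6 carry 9
  3×14+9 = 51 → write 3 carry 6
  6×14+6 = 90 → write 2 carry 11
  0×14+11 = 11 → write 3 carry 1
  6×14+1 = 85 → write 5 carry 10
  2×14+10 = 38 → write 6 carry 4
  3×14+4 = 46 → write 6 carry 5
  remaining carry: 5

0o566532363622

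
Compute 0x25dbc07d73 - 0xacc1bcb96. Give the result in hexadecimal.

0x1b0fa4b1dd

Subtract column by column in base 16:
  3-6 → d (borrow)
  7-9-1 → d (borrow)
  d-b-1 → 1
  7-c → b (borrow)
  0-b-1 → 4 (borrow)
  c-1-1 → a
  b-c → f (borrow)
  d-c-1 → 0
  5-a → b (borrow)
  2-0-1 → 1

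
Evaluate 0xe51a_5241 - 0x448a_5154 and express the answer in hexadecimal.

0xa09000ed

Subtract column by column in base 16:
  1-4 → d (borrow)
  4-5-1 → e (borrow)
  2-1-1 → 0
  5-5 → 0
  a-a → 0
  1-8 → 9 (borrow)
  5-4-1 → 0
  e-4 → a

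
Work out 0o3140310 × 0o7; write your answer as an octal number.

Multiply each base-8 digit by 7, carrying:
  0×7 = 0 → write 0
  1×7 = 7 → write 7
  3×7 = 21 → write 5 carry 2
  0×7+2 = 2 → write 2
  4×7 = 28 → write 4 carry 3
  1×7+3 = 10 → write 2 carry 1
  3×7+1 = 22 → write 6 carry 2
  remaining carry: 2

0o26242570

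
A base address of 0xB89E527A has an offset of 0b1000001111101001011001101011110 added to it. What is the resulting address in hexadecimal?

0b1000001111101001011001101011110 = 0x41F4B35E in hexadecimal.
Add column by column in base 16, right to left:
  A+E = 8 carry 1
  7+5+1 = D
  2+3 = 5
  5+B = 0 carry 1
  E+4+1 = 3 carry 1
  9+F+1 = 9 carry 1
  8+1+1 = A
  B+4 = F

0xFA9305D8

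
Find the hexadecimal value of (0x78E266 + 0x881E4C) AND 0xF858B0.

0xB0

Add column by column in base 16, right to left:
  6+C = 2 carry 1
  6+4+1 = B
  2+E = 0 carry 1
  E+1+1 = 0 carry 1
  8+8+1 = 1 carry 1
  7+8+1 = 0 carry 1
  final carry 1
Sum = 0x10100B2; now AND with 0xF858B0:
  1&0=0, 0&F=0, 1&8=0, 0&5=0, 0&8=0, B&B=B, 2&0=0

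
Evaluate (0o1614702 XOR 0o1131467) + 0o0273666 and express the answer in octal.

0o1221253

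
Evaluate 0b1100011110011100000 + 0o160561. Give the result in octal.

0o1617121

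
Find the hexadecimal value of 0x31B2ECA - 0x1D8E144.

Subtract column by column in base 16:
  A-4 → 6
  C-4 → 8
  E-1 → D
  2-E → 4 (borrow)
  B-8-1 → 2
  1-D → 4 (borrow)
  3-1-1 → 1

0x1424D86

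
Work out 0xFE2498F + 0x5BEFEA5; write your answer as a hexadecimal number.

0x15A14834

Add column by column in base 16, right to left:
  F+5 = 4 carry 1
  8+A+1 = 3 carry 1
  9+E+1 = 8 carry 1
  4+F+1 = 4 carry 1
  2+E+1 = 1 carry 1
  E+B+1 = A carry 1
  F+5+1 = 5 carry 1
  final carry 1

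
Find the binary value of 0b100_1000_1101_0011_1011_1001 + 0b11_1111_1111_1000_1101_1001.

Add column by column in base 2, right to left:
  1+1 = 0 carry 1
  0+0+1 = 1
  0+0 = 0
  1+1 = 0 carry 1
  1+1+1 = 1 carry 1
  1+0+1 = 0 carry 1
  0+1+1 = 0 carry 1
  1+1+1 = 1 carry 1
  1+0+1 = 0 carry 1
  1+0+1 = 0 carry 1
  0+0+1 = 1
  0+1 = 1
  1+1 = 0 carry 1
  0+1+1 = 0 carry 1
  1+1+1 = 1 carry 1
  1+1+1 = 1 carry 1
  0+1+1 = 0 carry 1
  0+1+1 = 0 carry 1
  0+1+1 = 0 carry 1
  1+1+1 = 1 carry 1
  0+1+1 = 0 carry 1
  0+1+1 = 0 carry 1
  1+0+1 = 0 carry 1
  final carry 1

0b100010001100110010010010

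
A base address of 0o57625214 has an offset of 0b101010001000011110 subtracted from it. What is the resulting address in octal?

0o57104156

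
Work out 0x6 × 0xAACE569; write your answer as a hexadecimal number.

0x400D6076

Multiply each base-16 digit by 6, carrying:
  9×6 = 54 → write 6 carry 3
  6×6+3 = 39 → write 7 carry 2
  5×6+2 = 32 → write 0 carry 2
  E×6+2 = 86 → write 6 carry 5
  C×6+5 = 77 → write D carry 4
  A×6+4 = 64 → write 0 carry 4
  A×6+4 = 64 → write 0 carry 4
  remaining carry: 4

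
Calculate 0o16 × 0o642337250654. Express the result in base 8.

0o13342066473550

Multiply each base-8 digit by 14, carrying:
  4×14 = 56 → write 0 carry 7
  5×14+7 = 77 → write 5 carry 9
  6×14+9 = 93 → write 5 carry 11
  0×14+11 = 11 → write 3 carry 1
  5×14+1 = 71 → write 7 carry 8
  2×14+8 = 36 → write 4 carry 4
  7×14+4 = 102 → write 6 carry 12
  3×14+12 = 54 → write 6 carry 6
  3×14+6 = 48 → write 0 carry 6
  2×14+6 = 34 → write 2 carry 4
  4×14+4 = 60 → write 4 carry 7
  6×14+7 = 91 → write 3 carry 11
  remaining carry: 13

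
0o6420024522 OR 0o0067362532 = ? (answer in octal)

OR each oct digit independently (no carries):
  6|0=6, 4|0=4, 2|6=6, 0|7=7, 0|3=3, 2|6=6, 4|2=6, 5|5=5, 2|3=3, 2|2=2

0o6467366532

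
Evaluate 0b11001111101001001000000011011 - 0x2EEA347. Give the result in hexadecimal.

0x1705ECD4

0b11001111101001001000000011011 = 0x19F4901B in hexadecimal.
Subtract column by column in base 16:
  B-7 → 4
  1-4 → D (borrow)
  0-3-1 → C (borrow)
  9-A-1 → E (borrow)
  4-E-1 → 5 (borrow)
  F-E-1 → 0
  9-2 → 7
  1-0 → 1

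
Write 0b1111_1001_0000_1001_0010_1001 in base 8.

0o76204451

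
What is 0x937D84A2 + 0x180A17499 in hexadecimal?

Add column by column in base 16, right to left:
  2+9 = B
  A+9 = 3 carry 1
  4+4+1 = 9
  8+7 = F
  D+1 = E
  7+A = 1 carry 1
  3+0+1 = 4
  9+8 = 1 carry 1
  0+1+1 = 2

0x2141EF93B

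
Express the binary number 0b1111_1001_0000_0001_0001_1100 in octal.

Group the bits in threes: 111 110 010 000 000 100 011 100 → 76200434.

0o76200434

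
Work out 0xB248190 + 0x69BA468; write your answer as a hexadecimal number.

Add column by column in base 16, right to left:
  0+8 = 8
  9+6 = F
  1+4 = 5
  8+A = 2 carry 1
  4+B+1 = 0 carry 1
  2+9+1 = C
  B+6 = 1 carry 1
  final carry 1

0x11C025F8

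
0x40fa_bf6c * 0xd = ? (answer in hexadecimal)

0x34cbbb87c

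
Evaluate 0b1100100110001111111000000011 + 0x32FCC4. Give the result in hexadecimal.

0b1100100110001111111000000011 = 0xC98FE03 in hexadecimal.
Add column by column in base 16, right to left:
  3+4 = 7
  0+C = C
  E+C = A carry 1
  F+F+1 = F carry 1
  8+2+1 = B
  9+3 = C
  C+0 = C

0xCCBFAC7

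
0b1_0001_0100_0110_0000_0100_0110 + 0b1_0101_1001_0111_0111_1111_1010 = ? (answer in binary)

0b10011011011101100001000000

Add column by column in base 2, right to left:
  0+0 = 0
  1+1 = 0 carry 1
  1+0+1 = 0 carry 1
  0+1+1 = 0 carry 1
  0+1+1 = 0 carry 1
  0+1+1 = 0 carry 1
  1+1+1 = 1 carry 1
  0+1+1 = 0 carry 1
  0+1+1 = 0 carry 1
  0+1+1 = 0 carry 1
  0+1+1 = 0 carry 1
  0+0+1 = 1
  0+1 = 1
  1+1 = 0 carry 1
  1+1+1 = 1 carry 1
  0+0+1 = 1
  0+1 = 1
  0+0 = 0
  1+0 = 1
  0+1 = 1
  1+1 = 0 carry 1
  0+0+1 = 1
  0+1 = 1
  0+0 = 0
  1+1 = 0 carry 1
  final carry 1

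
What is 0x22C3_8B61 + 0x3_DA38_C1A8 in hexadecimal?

Add column by column in base 16, right to left:
  1+8 = 9
  6+A = 0 carry 1
  B+1+1 = D
  8+C = 4 carry 1
  3+8+1 = C
  C+3 = F
  2+A = C
  2+D = F
  0+3 = 3

0x3FCFC4D09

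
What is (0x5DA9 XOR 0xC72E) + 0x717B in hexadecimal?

First 0x5DA9 XOR 0xC72E = 0x9A87.
Add column by column in base 16, right to left:
  7+B = 2 carry 1
  8+7+1 = 0 carry 1
  A+1+1 = C
  9+7 = 0 carry 1
  final carry 1

0x10C02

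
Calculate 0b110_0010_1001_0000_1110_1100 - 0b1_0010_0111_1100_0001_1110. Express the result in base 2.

0b10100000001010011001110

Subtract column by column in base 2:
  0-0 → 0
  0-1 → 1 (borrow)
  1-1-1 → 1 (borrow)
  1-1-1 → 1 (borrow)
  0-1-1 → 0 (borrow)
  1-0-1 → 0
  1-0 → 1
  1-0 → 1
  0-0 → 0
  0-0 → 0
  0-1 → 1 (borrow)
  0-1-1 → 0 (borrow)
  1-1-1 → 1 (borrow)
  0-1-1 → 0 (borrow)
  0-1-1 → 0 (borrow)
  1-0-1 → 0
  0-0 → 0
  1-1 → 0
  0-0 → 0
  0-0 → 0
  0-1 → 1 (borrow)
  1-0-1 → 0
  1-0 → 1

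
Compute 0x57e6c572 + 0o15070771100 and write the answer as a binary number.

0b11000000110010101011011110110010

0x57e6c572 = 0b1010111111001101100010101110010 in binary.
0o15070771100 = 0b1101000111000111111001001000000 in binary.
Add column by column in base 2, right to left:
  0+0 = 0
  1+0 = 1
  0+0 = 0
  0+0 = 0
  1+0 = 1
  1+0 = 1
  1+1 = 0 carry 1
  0+0+1 = 1
  1+0 = 1
  0+1 = 1
  1+0 = 1
  0+0 = 0
  0+1 = 1
  0+1 = 1
  1+1 = 0 carry 1
  1+1+1 = 1 carry 1
  0+1+1 = 0 carry 1
  1+1+1 = 1 carry 1
  1+0+1 = 0 carry 1
  0+0+1 = 1
  0+0 = 0
  1+1 = 0 carry 1
  1+1+1 = 1 carry 1
  1+1+1 = 1 carry 1
  1+0+1 = 0 carry 1
  1+0+1 = 0 carry 1
  1+0+1 = 0 carry 1
  0+1+1 = 0 carry 1
  1+0+1 = 0 carry 1
  0+1+1 = 0 carry 1
  1+1+1 = 1 carry 1
  final carry 1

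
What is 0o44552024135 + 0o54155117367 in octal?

Add column by column in base 8, right to left:
  5+7 = 4 carry 1
  3+6+1 = 2 carry 1
  1+3+1 = 5
  4+7 = 3 carry 1
  2+1+1 = 4
  0+1 = 1
  2+5 = 7
  5+5 = 2 carry 1
  5+1+1 = 7
  4+4 = 0 carry 1
  4+5+1 = 2 carry 1
  final carry 1

0o120727143524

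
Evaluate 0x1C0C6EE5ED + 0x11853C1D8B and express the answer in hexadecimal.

Add column by column in base 16, right to left:
  D+B = 8 carry 1
  E+8+1 = 7 carry 1
  5+D+1 = 3 carry 1
  E+1+1 = 0 carry 1
  E+C+1 = B carry 1
  6+3+1 = A
  C+5 = 1 carry 1
  0+8+1 = 9
  C+1 = D
  1+1 = 2

0x2D91AB0378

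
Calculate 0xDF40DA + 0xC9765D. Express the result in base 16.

Add column by column in base 16, right to left:
  A+D = 7 carry 1
  D+5+1 = 3 carry 1
  0+6+1 = 7
  4+7 = B
  F+9 = 8 carry 1
  D+C+1 = A carry 1
  final carry 1

0x1A8B737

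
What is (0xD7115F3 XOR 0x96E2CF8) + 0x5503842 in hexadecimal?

First 0xD7115F3 XOR 0x96E2CF8 = 0x41F390B.
Add column by column in base 16, right to left:
  B+2 = D
  0+4 = 4
  9+8 = 1 carry 1
  3+3+1 = 7
  F+0 = F
  1+5 = 6
  4+5 = 9

0x96F714D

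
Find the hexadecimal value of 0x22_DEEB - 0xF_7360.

0x136B8B

Subtract column by column in base 16:
  B-0 → B
  E-6 → 8
  E-3 → B
  D-7 → 6
  2-F → 3 (borrow)
  2-0-1 → 1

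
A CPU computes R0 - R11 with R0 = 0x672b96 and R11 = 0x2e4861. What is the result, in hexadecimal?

0x38e335

Subtract column by column in base 16:
  6-1 → 5
  9-6 → 3
  b-8 → 3
  2-4 → e (borrow)
  7-e-1 → 8 (borrow)
  6-2-1 → 3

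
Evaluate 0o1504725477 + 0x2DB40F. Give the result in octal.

0x2DB40F = 0o13332017 in octal.
Add column by column in base 8, right to left:
  7+7 = 6 carry 1
  7+1+1 = 1 carry 1
  4+0+1 = 5
  5+2 = 7
  2+3 = 5
  7+3 = 2 carry 1
  4+3+1 = 0 carry 1
  0+1+1 = 2
  5+0 = 5
  1+0 = 1

0o1520257516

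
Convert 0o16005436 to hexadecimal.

0x380B1E

Each octal digit is 3 bits: 1=001 6=110 0=000 0=000 5=101 4=100 3=011 6=110.
Group the bits into nibbles: 0011 1000 0000 1011 0001 1110 → 380B1E.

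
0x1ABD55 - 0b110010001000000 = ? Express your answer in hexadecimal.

0x1A5915

0b110010001000000 = 0x6440 in hexadecimal.
Subtract column by column in base 16:
  5-0 → 5
  5-4 → 1
  D-4 → 9
  B-6 → 5
  A-0 → A
  1-0 → 1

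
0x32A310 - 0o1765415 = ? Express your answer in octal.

0o12534003

0x32A310 = 0o14521420 in octal.
Subtract column by column in base 8:
  0-5 → 3 (borrow)
  2-1-1 → 0
  4-4 → 0
  1-5 → 4 (borrow)
  2-6-1 → 3 (borrow)
  5-7-1 → 5 (borrow)
  4-1-1 → 2
  1-0 → 1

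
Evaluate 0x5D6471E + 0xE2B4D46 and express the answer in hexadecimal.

0x14019464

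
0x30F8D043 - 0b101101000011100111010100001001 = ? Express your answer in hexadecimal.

0b101101000011100111010100001001 = 0x2D0E7509 in hexadecimal.
Subtract column by column in base 16:
  3-9 → A (borrow)
  4-0-1 → 3
  0-5 → B (borrow)
  D-7-1 → 5
  8-E → A (borrow)
  F-0-1 → E
  0-D → 3 (borrow)
  3-2-1 → 0

0x3EA5B3A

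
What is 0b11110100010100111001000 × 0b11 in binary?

0b1011011100111110101011000

Multiply each base-2 digit by 3, carrying:
  0×3 = 0 → write 0
  0×3 = 0 → write 0
  0×3 = 0 → write 0
  1×3 = 3 → write 1 carry 1
  0×3+1 = 1 → write 1
  0×3 = 0 → write 0
  1×3 = 3 → write 1 carry 1
  1×3+1 = 4 → write 0 carry 2
  1×3+2 = 5 → write 1 carry 2
  0×3+2 = 2 → write 0 carry 1
  0×3+1 = 1 → write 1
  1×3 = 3 → write 1 carry 1
  0×3+1 = 1 → write 1
  1×3 = 3 → write 1 carry 1
  0×3+1 = 1 → write 1
  0×3 = 0 → write 0
  0×3 = 0 → write 0
  1×3 = 3 → write 1 carry 1
  0×3+1 = 1 → write 1
  1×3 = 3 → write 1 carry 1
  1×3+1 = 4 → write 0 carry 2
  1×3+2 = 5 → write 1 carry 2
  1×3+2 = 5 → write 1 carry 2
  remaining carry: 10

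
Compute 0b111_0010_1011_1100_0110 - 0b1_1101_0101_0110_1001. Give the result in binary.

0b1010101011001011101

Subtract column by column in base 2:
  0-1 → 1 (borrow)
  1-0-1 → 0
  1-0 → 1
  0-1 → 1 (borrow)
  0-0-1 → 1 (borrow)
  0-1-1 → 0 (borrow)
  1-1-1 → 1 (borrow)
  1-0-1 → 0
  1-1 → 0
  1-0 → 1
  0-1 → 1 (borrow)
  1-0-1 → 0
  0-1 → 1 (borrow)
  1-0-1 → 0
  0-1 → 1 (borrow)
  0-1-1 → 0 (borrow)
  1-1-1 → 1 (borrow)
  1-0-1 → 0
  1-0 → 1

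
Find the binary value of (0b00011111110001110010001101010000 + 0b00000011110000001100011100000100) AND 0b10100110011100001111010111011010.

0b100010000000001110000001010000

Add column by column in base 2, right to left:
  0+0 = 0
  0+0 = 0
  0+1 = 1
  0+0 = 0
  1+0 = 1
  0+0 = 0
  1+0 = 1
  0+0 = 0
  1+1 = 0 carry 1
  1+1+1 = 1 carry 1
  0+1+1 = 0 carry 1
  0+0+1 = 1
  0+0 = 0
  1+0 = 1
  0+1 = 1
  0+1 = 1
  1+0 = 1
  1+0 = 1
  1+0 = 1
  0+0 = 0
  0+0 = 0
  0+0 = 0
  1+1 = 0 carry 1
  1+1+1 = 1 carry 1
  1+1+1 = 1 carry 1
  1+1+1 = 1 carry 1
  1+0+1 = 0 carry 1
  1+0+1 = 0 carry 1
  1+0+1 = 0 carry 1
  final carry 1
Sum = 0b100011100001111110101001010100; now AND with 0b10100110011100001111010111011010:
  00100011100001111110101001010100
& 10100110011100001111010111011010
= 00100010000000001110000001010000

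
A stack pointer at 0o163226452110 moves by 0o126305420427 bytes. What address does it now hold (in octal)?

Add column by column in base 8, right to left:
  0+7 = 7
  1+2 = 3
  1+4 = 5
  2+0 = 2
  5+2 = 7
  4+4 = 0 carry 1
  6+5+1 = 4 carry 1
  2+0+1 = 3
  2+3 = 5
  3+6 = 1 carry 1
  6+2+1 = 1 carry 1
  1+1+1 = 3

0o311534072537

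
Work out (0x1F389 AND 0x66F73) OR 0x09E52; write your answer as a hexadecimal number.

0x1F389 AND 0x66F73 = 0x06301.
Then OR with 0x09E52.

0xFF53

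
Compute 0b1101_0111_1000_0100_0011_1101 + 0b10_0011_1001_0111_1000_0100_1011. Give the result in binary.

Add column by column in base 2, right to left:
  1+1 = 0 carry 1
  0+1+1 = 0 carry 1
  1+0+1 = 0 carry 1
  1+1+1 = 1 carry 1
  1+0+1 = 0 carry 1
  1+0+1 = 0 carry 1
  0+1+1 = 0 carry 1
  0+0+1 = 1
  0+0 = 0
  0+0 = 0
  1+0 = 1
  0+1 = 1
  0+1 = 1
  0+1 = 1
  0+1 = 1
  1+0 = 1
  1+1 = 0 carry 1
  1+0+1 = 0 carry 1
  1+0+1 = 0 carry 1
  0+1+1 = 0 carry 1
  1+1+1 = 1 carry 1
  0+1+1 = 0 carry 1
  1+0+1 = 0 carry 1
  1+0+1 = 0 carry 1
  0+0+1 = 1
  0+1 = 1

0b11000100001111110010001000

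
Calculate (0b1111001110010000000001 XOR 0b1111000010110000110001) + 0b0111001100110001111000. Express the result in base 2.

First 0b1111001110010000000001 XOR 0b1111000010110000110001 = 0b0000001100100000110000.
Add column by column in base 2, right to left:
  0+0 = 0
  0+0 = 0
  0+0 = 0
  0+1 = 1
  1+1 = 0 carry 1
  1+1+1 = 1 carry 1
  0+1+1 = 0 carry 1
  0+0+1 = 1
  0+0 = 0
  0+0 = 0
  0+1 = 1
  1+1 = 0 carry 1
  0+0+1 = 1
  0+0 = 0
  1+1 = 0 carry 1
  1+1+1 = 1 carry 1
  0+0+1 = 1
  0+0 = 0
  0+1 = 1
  0+1 = 1
  0+1 = 1

0b111011001010010101000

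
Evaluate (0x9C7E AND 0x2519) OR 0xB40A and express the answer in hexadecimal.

0xB41A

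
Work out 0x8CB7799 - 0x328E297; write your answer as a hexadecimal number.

0x5A29502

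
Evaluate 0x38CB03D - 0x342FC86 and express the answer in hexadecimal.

0x49B3B7

Subtract column by column in base 16:
  D-6 → 7
  3-8 → B (borrow)
  0-C-1 → 3 (borrow)
  B-F-1 → B (borrow)
  C-2-1 → 9
  8-4 → 4
  3-3 → 0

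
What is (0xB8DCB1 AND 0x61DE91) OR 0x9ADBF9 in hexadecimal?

0xB8DCB1 AND 0x61DE91 = 0x20DC91.
Then OR with 0x9ADBF9.

0xBADFF9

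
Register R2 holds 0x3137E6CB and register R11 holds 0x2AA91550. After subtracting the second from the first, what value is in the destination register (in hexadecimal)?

Subtract column by column in base 16:
  B-0 → B
  C-5 → 7
  6-5 → 1
  E-1 → D
  7-9 → E (borrow)
  3-A-1 → 8 (borrow)
  1-A-1 → 6 (borrow)
  3-2-1 → 0

0x68ED17B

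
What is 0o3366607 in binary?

0b11011110110110000111

Each octal digit is 3 bits: 3=011 3=011 6=110 6=110 6=110 0=000 7=111.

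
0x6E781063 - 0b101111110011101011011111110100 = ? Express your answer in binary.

0x6E781063 = 0b1101110011110000001000001100011 in binary.
Subtract column by column in base 2:
  1-0 → 1
  1-0 → 1
  0-1 → 1 (borrow)
  0-0-1 → 1 (borrow)
  0-1-1 → 0 (borrow)
  1-1-1 → 1 (borrow)
  1-1-1 → 1 (borrow)
  0-1-1 → 0 (borrow)
  0-1-1 → 0 (borrow)
  0-1-1 → 0 (borrow)
  0-1-1 → 0 (borrow)
  0-0-1 → 1 (borrow)
  1-1-1 → 1 (borrow)
  0-1-1 → 0 (borrow)
  0-0-1 → 1 (borrow)
  0-1-1 → 0 (borrow)
  0-0-1 → 1 (borrow)
  0-1-1 → 0 (borrow)
  0-1-1 → 0 (borrow)
  1-1-1 → 1 (borrow)
  1-0-1 → 0
  1-0 → 1
  1-1 → 0
  0-1 → 1 (borrow)
  0-1-1 → 0 (borrow)
  1-1-1 → 1 (borrow)
  1-1-1 → 1 (borrow)
  1-1-1 → 1 (borrow)
  0-0-1 → 1 (borrow)
  1-1-1 → 1 (borrow)
  1-0-1 → 0

0b111110101010010101100001101111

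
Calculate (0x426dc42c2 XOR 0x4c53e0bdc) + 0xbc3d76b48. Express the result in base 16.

First 0x426dc42c2 XOR 0x4c53e0bdc = 0x0e3e2491e.
Add column by column in base 16, right to left:
  e+8 = 6 carry 1
  1+4+1 = 6
  9+b = 4 carry 1
  4+6+1 = b
  2+7 = 9
  e+d = b carry 1
  3+3+1 = 7
  e+c = a carry 1
  0+b+1 = c

0xca7b9b466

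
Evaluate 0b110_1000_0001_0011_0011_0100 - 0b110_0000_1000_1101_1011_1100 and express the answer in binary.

Subtract column by column in base 2:
  0-0 → 0
  0-0 → 0
  1-1 → 0
  0-1 → 1 (borrow)
  1-1-1 → 1 (borrow)
  1-1-1 → 1 (borrow)
  0-0-1 → 1 (borrow)
  0-1-1 → 0 (borrow)
  1-1-1 → 1 (borrow)
  1-0-1 → 0
  0-1 → 1 (borrow)
  0-1-1 → 0 (borrow)
  1-0-1 → 0
  0-0 → 0
  0-0 → 0
  0-1 → 1 (borrow)
  0-0-1 → 1 (borrow)
  0-0-1 → 1 (borrow)
  0-0-1 → 1 (borrow)
  1-0-1 → 0
  0-0 → 0
  1-1 → 0
  1-1 → 0

0b1111000010101111000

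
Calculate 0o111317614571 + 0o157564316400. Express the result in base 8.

0o271104133171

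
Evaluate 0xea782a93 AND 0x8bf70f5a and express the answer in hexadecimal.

0x8a700a12

AND each hex digit independently (no carries):
  e&8=8, a&b=a, 7&f=7, 8&7=0, 2&0=0, a&f=a, 9&5=1, 3&a=2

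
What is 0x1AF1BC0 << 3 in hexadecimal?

0xD78DE00

3 bits is not a whole number of base-16 digits; in binary: 1101011110001101111000000 << 3 = 1101011110001101111000000000.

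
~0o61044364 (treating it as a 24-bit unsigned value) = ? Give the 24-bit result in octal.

Each oct digit d becomes 7−d:
  6→1, 1→6, 0→7, 4→3, 4→3, 3→4, 6→1, 4→3

0o16733413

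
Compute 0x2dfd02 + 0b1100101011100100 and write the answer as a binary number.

0b1011101100011111100110

0x2dfd02 = 0b1011011111110100000010 in binary.
Add column by column in base 2, right to left:
  0+0 = 0
  1+0 = 1
  0+1 = 1
  0+0 = 0
  0+0 = 0
  0+1 = 1
  0+1 = 1
  0+1 = 1
  1+0 = 1
  0+1 = 1
  1+0 = 1
  1+1 = 0 carry 1
  1+0+1 = 0 carry 1
  1+0+1 = 0 carry 1
  1+1+1 = 1 carry 1
  1+1+1 = 1 carry 1
  1+0+1 = 0 carry 1
  0+0+1 = 1
  1+0 = 1
  1+0 = 1
  0+0 = 0
  1+0 = 1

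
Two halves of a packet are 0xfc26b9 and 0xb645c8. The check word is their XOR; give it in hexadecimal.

0x4a6371

XOR each hex digit independently (no carries):
  f^b=4, c^6=a, 2^4=6, 6^5=3, b^c=7, 9^8=1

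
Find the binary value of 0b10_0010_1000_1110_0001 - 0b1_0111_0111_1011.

Subtract column by column in base 2:
  1-1 → 0
  0-1 → 1 (borrow)
  0-0-1 → 1 (borrow)
  0-1-1 → 0 (borrow)
  0-1-1 → 0 (borrow)
  1-1-1 → 1 (borrow)
  1-1-1 → 1 (borrow)
  1-0-1 → 0
  0-1 → 1 (borrow)
  0-1-1 → 0 (borrow)
  0-1-1 → 0 (borrow)
  1-0-1 → 0
  0-1 → 1 (borrow)
  1-0-1 → 0
  0-0 → 0
  0-0 → 0
  0-0 → 0
  1-0 → 1

0b100001000101100110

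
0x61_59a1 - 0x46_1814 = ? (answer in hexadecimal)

0x1b418d

Subtract column by column in base 16:
  1-4 → d (borrow)
  a-1-1 → 8
  9-8 → 1
  5-1 → 4
  1-6 → b (borrow)
  6-4-1 → 1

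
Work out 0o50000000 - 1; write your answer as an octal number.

The trailing 7 digits are 0, so subtracting 1 borrows through: they become 7 and the next digit up decrements.

0o47777777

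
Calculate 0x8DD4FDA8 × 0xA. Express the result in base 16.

Multiply each base-16 digit by 10, carrying:
  8×10 = 80 → write 0 carry 5
  A×10+5 = 105 → write 9 carry 6
  D×10+6 = 136 → write 8 carry 8
  F×10+8 = 158 → write E carry 9
  4×10+9 = 49 → write 1 carry 3
  D×10+3 = 133 → write 5 carry 8
  D×10+8 = 138 → write A carry 8
  8×10+8 = 88 → write 8 carry 5
  remaining carry: 5

0x58A51E890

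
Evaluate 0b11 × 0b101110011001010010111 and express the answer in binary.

Multiply each base-2 digit by 3, carrying:
  1×3 = 3 → write 1 carry 1
  1×3+1 = 4 → write 0 carry 2
  1×3+2 = 5 → write 1 carry 2
  0×3+2 = 2 → write 0 carry 1
  1×3+1 = 4 → write 0 carry 2
  0×3+2 = 2 → write 0 carry 1
  0×3+1 = 1 → write 1
  1×3 = 3 → write 1 carry 1
  0×3+1 = 1 → write 1
  1×3 = 3 → write 1 carry 1
  0×3+1 = 1 → write 1
  0×3 = 0 → write 0
  1×3 = 3 → write 1 carry 1
  1×3+1 = 4 → write 0 carry 2
  0×3+2 = 2 → write 0 carry 1
  0×3+1 = 1 → write 1
  1×3 = 3 → write 1 carry 1
  1×3+1 = 4 → write 0 carry 2
  1×3+2 = 5 → write 1 carry 2
  0×3+2 = 2 → write 0 carry 1
  1×3+1 = 4 → write 0 carry 2
  remaining carry: 10

0b10001011001011111000101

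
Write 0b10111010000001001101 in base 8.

0o2720115

Group the bits in threes: 010 111 010 000 001 001 101 → 2720115.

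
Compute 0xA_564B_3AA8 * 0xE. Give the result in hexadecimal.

0x90B81D3530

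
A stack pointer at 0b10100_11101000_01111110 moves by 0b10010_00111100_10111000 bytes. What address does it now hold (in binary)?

0b1001110010010100110110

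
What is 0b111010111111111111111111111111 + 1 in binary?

The trailing 24 digits are 1 (max in base 2), so adding 1 cascades: they roll to 0 and the next digit up increments.

0b111011000000000000000000000000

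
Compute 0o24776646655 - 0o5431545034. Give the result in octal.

Subtract column by column in base 8:
  5-4 → 1
  5-3 → 2
  6-0 → 6
  6-5 → 1
  4-4 → 0
  6-5 → 1
  6-1 → 5
  7-3 → 4
  7-4 → 3
  4-5 → 7 (borrow)
  2-0-1 → 1

0o17345101621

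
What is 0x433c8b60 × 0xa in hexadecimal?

0x2a05d71c0

Multiply each base-16 digit by 10, carrying:
  0×10 = 0 → write 0
  6×10 = 60 → write c carry 3
  b×10+3 = 113 → write 1 carry 7
  8×10+7 = 87 → write 7 carry 5
  c×10+5 = 125 → write d carry 7
  3×10+7 = 37 → write 5 carry 2
  3×10+2 = 32 → write 0 carry 2
  4×10+2 = 42 → write a carry 2
  remaining carry: 2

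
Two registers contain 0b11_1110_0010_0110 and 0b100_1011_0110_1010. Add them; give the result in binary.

0b1000100110010000

Add column by column in base 2, right to left:
  0+0 = 0
  1+1 = 0 carry 1
  1+0+1 = 0 carry 1
  0+1+1 = 0 carry 1
  0+0+1 = 1
  1+1 = 0 carry 1
  0+1+1 = 0 carry 1
  0+0+1 = 1
  0+1 = 1
  1+1 = 0 carry 1
  1+0+1 = 0 carry 1
  1+1+1 = 1 carry 1
  1+0+1 = 0 carry 1
  1+0+1 = 0 carry 1
  0+1+1 = 0 carry 1
  final carry 1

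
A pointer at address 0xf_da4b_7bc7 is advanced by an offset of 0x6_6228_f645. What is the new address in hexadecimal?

0x163c74720c

Add column by column in base 16, right to left:
  7+5 = c
  c+4 = 0 carry 1
  b+6+1 = 2 carry 1
  7+f+1 = 7 carry 1
  b+8+1 = 4 carry 1
  4+2+1 = 7
  a+2 = c
  d+6 = 3 carry 1
  f+6+1 = 6 carry 1
  final carry 1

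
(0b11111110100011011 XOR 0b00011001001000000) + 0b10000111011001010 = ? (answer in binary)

0b101101111000100101

First 0b11111110100011011 XOR 0b00011001001000000 = 0b11100111101011011.
Add column by column in base 2, right to left:
  1+0 = 1
  1+1 = 0 carry 1
  0+0+1 = 1
  1+1 = 0 carry 1
  1+0+1 = 0 carry 1
  0+0+1 = 1
  1+1 = 0 carry 1
  0+1+1 = 0 carry 1
  1+0+1 = 0 carry 1
  1+1+1 = 1 carry 1
  1+1+1 = 1 carry 1
  1+1+1 = 1 carry 1
  0+0+1 = 1
  0+0 = 0
  1+0 = 1
  1+0 = 1
  1+1 = 0 carry 1
  final carry 1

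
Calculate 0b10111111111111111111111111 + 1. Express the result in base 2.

0b11000000000000000000000000

The trailing 24 digits are 1 (max in base 2), so adding 1 cascades: they roll to 0 and the next digit up increments.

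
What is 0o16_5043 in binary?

0b1110101000100011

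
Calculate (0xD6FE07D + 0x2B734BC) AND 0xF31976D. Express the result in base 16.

Add column by column in base 16, right to left:
  D+C = 9 carry 1
  7+B+1 = 3 carry 1
  0+4+1 = 5
  E+3 = 1 carry 1
  F+7+1 = 7 carry 1
  6+B+1 = 2 carry 1
  D+2+1 = 0 carry 1
  final carry 1
Sum = 0x10271539; now AND with 0xF31976D:
  1&0=0, 0&F=0, 2&3=2, 7&1=1, 1&9=1, 5&7=5, 3&6=2, 9&D=9

0x211529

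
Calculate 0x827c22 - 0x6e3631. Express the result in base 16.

Subtract column by column in base 16:
  2-1 → 1
  2-3 → f (borrow)
  c-6-1 → 5
  7-3 → 4
  2-e → 4 (borrow)
  8-6-1 → 1

0x1445f1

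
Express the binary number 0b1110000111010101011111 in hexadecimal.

0x38755f

Group the bits into nibbles: 0011 1000 0111 0101 0101 1111 → 38755f.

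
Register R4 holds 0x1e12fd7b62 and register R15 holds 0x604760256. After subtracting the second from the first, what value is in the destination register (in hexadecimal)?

Subtract column by column in base 16:
  2-6 → c (borrow)
  6-5-1 → 0
  b-2 → 9
  7-0 → 7
  d-6 → 7
  f-7 → 8
  2-4 → e (borrow)
  1-0-1 → 0
  e-6 → 8
  1-0 → 1

0x180e87790c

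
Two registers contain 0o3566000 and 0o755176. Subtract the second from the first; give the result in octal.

Subtract column by column in base 8:
  0-6 → 2 (borrow)
  0-7-1 → 0 (borrow)
  0-1-1 → 6 (borrow)
  6-5-1 → 0
  6-5 → 1
  5-7 → 6 (borrow)
  3-0-1 → 2

0o2610602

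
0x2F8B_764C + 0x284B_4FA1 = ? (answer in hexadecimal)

Add column by column in base 16, right to left:
  C+1 = D
  4+A = E
  6+F = 5 carry 1
  7+4+1 = C
  B+B = 6 carry 1
  8+4+1 = D
  F+8 = 7 carry 1
  2+2+1 = 5

0x57D6C5ED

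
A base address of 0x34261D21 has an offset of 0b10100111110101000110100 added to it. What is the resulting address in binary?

0b110100011110100000011101010101

0x34261D21 = 0b110100001001100001110100100001 in binary.
Add column by column in base 2, right to left:
  1+0 = 1
  0+0 = 0
  0+1 = 1
  0+0 = 0
  0+1 = 1
  1+1 = 0 carry 1
  0+0+1 = 1
  0+0 = 0
  1+0 = 1
  0+1 = 1
  1+0 = 1
  1+1 = 0 carry 1
  1+0+1 = 0 carry 1
  0+1+1 = 0 carry 1
  0+1+1 = 0 carry 1
  0+1+1 = 0 carry 1
  0+1+1 = 0 carry 1
  1+1+1 = 1 carry 1
  1+0+1 = 0 carry 1
  0+0+1 = 1
  0+1 = 1
  1+0 = 1
  0+1 = 1
  0+0 = 0
  0+0 = 0
  0+0 = 0
  1+0 = 1
  0+0 = 0
  1+0 = 1
  1+0 = 1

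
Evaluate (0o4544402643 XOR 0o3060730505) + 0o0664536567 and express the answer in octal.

First 0o4544402643 XOR 0o3060730505 = 0o7524332346.
Add column by column in base 8, right to left:
  6+7 = 5 carry 1
  4+6+1 = 3 carry 1
  3+5+1 = 1 carry 1
  2+6+1 = 1 carry 1
  3+3+1 = 7
  3+5 = 0 carry 1
  4+4+1 = 1 carry 1
  2+6+1 = 1 carry 1
  5+6+1 = 4 carry 1
  7+0+1 = 0 carry 1
  final carry 1

0o10411071135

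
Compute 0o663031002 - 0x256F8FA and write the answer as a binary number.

0o663031002 = 0b110110011000011001000000010 in binary.
0x256F8FA = 0b10010101101111100011111010 in binary.
Subtract column by column in base 2:
  0-0 → 0
  1-1 → 0
  0-0 → 0
  0-1 → 1 (borrow)
  0-1-1 → 0 (borrow)
  0-1-1 → 0 (borrow)
  0-1-1 → 0 (borrow)
  0-1-1 → 0 (borrow)
  0-0-1 → 1 (borrow)
  1-0-1 → 0
  0-0 → 0
  0-1 → 1 (borrow)
  1-1-1 → 1 (borrow)
  1-1-1 → 1 (borrow)
  0-1-1 → 0 (borrow)
  0-1-1 → 0 (borrow)
  0-0-1 → 1 (borrow)
  0-1-1 → 0 (borrow)
  1-1-1 → 1 (borrow)
  1-0-1 → 0
  0-1 → 1 (borrow)
  0-0-1 → 1 (borrow)
  1-1-1 → 1 (borrow)
  1-0-1 → 0
  0-0 → 0
  1-1 → 0
  1-0 → 1

0b100011101010011100100001000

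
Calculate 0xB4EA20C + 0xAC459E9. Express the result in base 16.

Add column by column in base 16, right to left:
  C+9 = 5 carry 1
  0+E+1 = F
  2+9 = B
  A+5 = F
  E+4 = 2 carry 1
  4+C+1 = 1 carry 1
  B+A+1 = 6 carry 1
  final carry 1

0x1612FBF5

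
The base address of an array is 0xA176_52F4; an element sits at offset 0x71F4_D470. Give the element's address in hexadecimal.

0x1136B2764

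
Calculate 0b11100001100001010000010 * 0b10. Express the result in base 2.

0b111000011000010100000100

Multiply each base-2 digit by 2, carrying:
  0×2 = 0 → write 0
  1×2 = 2 → write 0 carry 1
  0×2+1 = 1 → write 1
  0×2 = 0 → write 0
  0×2 = 0 → write 0
  0×2 = 0 → write 0
  0×2 = 0 → write 0
  1×2 = 2 → write 0 carry 1
  0×2+1 = 1 → write 1
  1×2 = 2 → write 0 carry 1
  0×2+1 = 1 → write 1
  0×2 = 0 → write 0
  0×2 = 0 → write 0
  0×2 = 0 → write 0
  1×2 = 2 → write 0 carry 1
  1×2+1 = 3 → write 1 carry 1
  0×2+1 = 1 → write 1
  0×2 = 0 → write 0
  0×2 = 0 → write 0
  0×2 = 0 → write 0
  1×2 = 2 → write 0 carry 1
  1×2+1 = 3 → write 1 carry 1
  1×2+1 = 3 → write 1 carry 1
  remaining carry: 1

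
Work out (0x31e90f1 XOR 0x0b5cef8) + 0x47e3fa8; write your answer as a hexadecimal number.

First 0x31e90f1 XOR 0x0b5cef8 = 0x3ab5e09.
Add column by column in base 16, right to left:
  9+8 = 1 carry 1
  0+a+1 = b
  e+f = d carry 1
  5+3+1 = 9
  b+e = 9 carry 1
  a+7+1 = 2 carry 1
  3+4+1 = 8

0x8299db1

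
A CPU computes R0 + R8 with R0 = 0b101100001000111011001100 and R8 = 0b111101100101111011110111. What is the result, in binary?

0b1101001101110110111000011

Add column by column in base 2, right to left:
  0+1 = 1
  0+1 = 1
  1+1 = 0 carry 1
  1+0+1 = 0 carry 1
  0+1+1 = 0 carry 1
  0+1+1 = 0 carry 1
  1+1+1 = 1 carry 1
  1+1+1 = 1 carry 1
  0+0+1 = 1
  1+1 = 0 carry 1
  1+1+1 = 1 carry 1
  1+1+1 = 1 carry 1
  0+1+1 = 0 carry 1
  0+0+1 = 1
  0+1 = 1
  1+0 = 1
  0+0 = 0
  0+1 = 1
  0+1 = 1
  0+0 = 0
  1+1 = 0 carry 1
  1+1+1 = 1 carry 1
  0+1+1 = 0 carry 1
  1+1+1 = 1 carry 1
  final carry 1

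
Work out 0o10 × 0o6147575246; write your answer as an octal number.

0o61475752460

Multiply each base-8 digit by 8, carrying:
  6×8 = 48 → write 0 carry 6
  4×8+6 = 38 → write 6 carry 4
  2×8+4 = 20 → write 4 carry 2
  5×8+2 = 42 → write 2 carry 5
  7×8+5 = 61 → write 5 carry 7
  5×8+7 = 47 → write 7 carry 5
  7×8+5 = 61 → write 5 carry 7
  4×8+7 = 39 → write 7 carry 4
  1×8+4 = 12 → write 4 carry 1
  6×8+1 = 49 → write 1 carry 6
  remaining carry: 6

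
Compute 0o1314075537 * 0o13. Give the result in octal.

0o17305246425

Multiply each base-8 digit by 11, carrying:
  7×11 = 77 → write 5 carry 9
  3×11+9 = 42 → write 2 carry 5
  5×11+5 = 60 → write 4 carry 7
  5×11+7 = 62 → write 6 carry 7
  7×11+7 = 84 → write 4 carry 10
  0×11+10 = 10 → write 2 carry 1
  4×11+1 = 45 → write 5 carry 5
  1×11+5 = 16 → write 0 carry 2
  3×11+2 = 35 → write 3 carry 4
  1×11+4 = 15 → write 7 carry 1
  remaining carry: 1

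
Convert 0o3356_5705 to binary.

Each octal digit is 3 bits: 3=011 3=011 5=101 6=110 5=101 7=111 0=000 5=101.

0b11011101110101111000101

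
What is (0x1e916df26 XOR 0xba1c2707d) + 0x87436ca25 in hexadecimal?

0x12bd0b7980

First 0x1e916df26 XOR 0xba1c2707d = 0xa48d4af5b.
Add column by column in base 16, right to left:
  b+5 = 0 carry 1
  5+2+1 = 8
  f+a = 9 carry 1
  a+c+1 = 7 carry 1
  4+6+1 = b
  d+3 = 0 carry 1
  8+4+1 = d
  4+7 = b
  a+8 = 2 carry 1
  final carry 1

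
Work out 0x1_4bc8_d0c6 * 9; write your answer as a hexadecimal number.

0xbaa0f56f6

Multiply each base-16 digit by 9, carrying:
  6×9 = 54 → write 6 carry 3
  c×9+3 = 111 → write f carry 6
  0×9+6 = 6 → write 6
  d×9 = 117 → write 5 carry 7
  8×9+7 = 79 → write f carry 4
  c×9+4 = 112 → write 0 carry 7
  b×9+7 = 106 → write a carry 6
  4×9+6 = 42 → write a carry 2
  1×9+2 = 11 → write b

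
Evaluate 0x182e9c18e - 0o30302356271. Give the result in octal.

0o27767762325

0x182e9c18e = 0o60272340616 in octal.
Subtract column by column in base 8:
  6-1 → 5
  1-7 → 2 (borrow)
  6-2-1 → 3
  0-6 → 2 (borrow)
  4-5-1 → 6 (borrow)
  3-3-1 → 7 (borrow)
  2-2-1 → 7 (borrow)
  7-0-1 → 6
  2-3 → 7 (borrow)
  0-0-1 → 7 (borrow)
  6-3-1 → 2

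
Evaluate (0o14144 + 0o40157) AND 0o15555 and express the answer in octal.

0o14101

Add column by column in base 8, right to left:
  4+7 = 3 carry 1
  4+5+1 = 2 carry 1
  1+1+1 = 3
  4+0 = 4
  1+4 = 5
Sum = 0o54323; now AND with 0o15555:
  5&1=1, 4&5=4, 3&5=1, 2&5=0, 3&5=1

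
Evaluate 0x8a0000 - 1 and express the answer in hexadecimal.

The trailing 4 digits are 0, so subtracting 1 borrows through: they become F and the next digit up decrements.

0x89ffff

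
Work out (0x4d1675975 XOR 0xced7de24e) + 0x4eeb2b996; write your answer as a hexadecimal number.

First 0x4d1675975 XOR 0xced7de24e = 0x83c1abb3b.
Add column by column in base 16, right to left:
  b+6 = 1 carry 1
  3+9+1 = d
  b+9 = 4 carry 1
  b+b+1 = 7 carry 1
  a+2+1 = d
  1+b = c
  c+e = a carry 1
  3+e+1 = 2 carry 1
  8+4+1 = d

0xd2acd74d1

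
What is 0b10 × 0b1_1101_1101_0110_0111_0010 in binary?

0b1110111010110011100100

Multiply each base-2 digit by 2, carrying:
  0×2 = 0 → write 0
  1×2 = 2 → write 0 carry 1
  0×2+1 = 1 → write 1
  0×2 = 0 → write 0
  1×2 = 2 → write 0 carry 1
  1×2+1 = 3 → write 1 carry 1
  1×2+1 = 3 → write 1 carry 1
  0×2+1 = 1 → write 1
  0×2 = 0 → write 0
  1×2 = 2 → write 0 carry 1
  1×2+1 = 3 → write 1 carry 1
  0×2+1 = 1 → write 1
  1×2 = 2 → write 0 carry 1
  0×2+1 = 1 → write 1
  1×2 = 2 → write 0 carry 1
  1×2+1 = 3 → write 1 carry 1
  1×2+1 = 3 → write 1 carry 1
  0×2+1 = 1 → write 1
  1×2 = 2 → write 0 carry 1
  1×2+1 = 3 → write 1 carry 1
  1×2+1 = 3 → write 1 carry 1
  remaining carry: 1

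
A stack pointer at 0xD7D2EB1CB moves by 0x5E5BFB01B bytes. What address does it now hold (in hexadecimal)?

0x1362EE61E6

Add column by column in base 16, right to left:
  B+B = 6 carry 1
  C+1+1 = E
  1+0 = 1
  B+B = 6 carry 1
  E+F+1 = E carry 1
  2+B+1 = E
  D+5 = 2 carry 1
  7+E+1 = 6 carry 1
  D+5+1 = 3 carry 1
  final carry 1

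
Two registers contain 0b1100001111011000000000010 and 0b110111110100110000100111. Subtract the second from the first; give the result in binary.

Subtract column by column in base 2:
  0-1 → 1 (borrow)
  1-1-1 → 1 (borrow)
  0-1-1 → 0 (borrow)
  0-0-1 → 1 (borrow)
  0-0-1 → 1 (borrow)
  0-1-1 → 0 (borrow)
  0-0-1 → 1 (borrow)
  0-0-1 → 1 (borrow)
  0-0-1 → 1 (borrow)
  0-0-1 → 1 (borrow)
  0-1-1 → 0 (borrow)
  0-1-1 → 0 (borrow)
  1-0-1 → 0
  1-0 → 1
  0-1 → 1 (borrow)
  1-0-1 → 0
  1-1 → 0
  1-1 → 0
  1-1 → 0
  0-1 → 1 (borrow)
  0-1-1 → 0 (borrow)
  0-0-1 → 1 (borrow)
  0-1-1 → 0 (borrow)
  1-1-1 → 1 (borrow)
  1-0-1 → 0

0b101010000110001111011011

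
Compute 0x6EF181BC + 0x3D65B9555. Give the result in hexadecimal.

0x4454D1711

Add column by column in base 16, right to left:
  C+5 = 1 carry 1
  B+5+1 = 1 carry 1
  1+5+1 = 7
  8+9 = 1 carry 1
  1+B+1 = D
  F+5 = 4 carry 1
  E+6+1 = 5 carry 1
  6+D+1 = 4 carry 1
  0+3+1 = 4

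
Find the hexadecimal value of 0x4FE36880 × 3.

Multiply each base-16 digit by 3, carrying:
  0×3 = 0 → write 0
  8×3 = 24 → write 8 carry 1
  8×3+1 = 25 → write 9 carry 1
  6×3+1 = 19 → write 3 carry 1
  3×3+1 = 10 → write A
  E×3 = 42 → write A carry 2
  F×3+2 = 47 → write F carry 2
  4×3+2 = 14 → write E

0xEFAA3980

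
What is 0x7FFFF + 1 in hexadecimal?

The trailing 4 digits are F (max in base 16), so adding 1 cascades: they roll to 0 and the next digit up increments.

0x80000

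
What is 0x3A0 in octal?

0o1640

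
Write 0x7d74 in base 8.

Expand each hex digit to 4 bits: 7=0111 d=1101 7=0111 4=0100.
Group the bits in threes: 111 110 101 110 100 → 76564.

0o76564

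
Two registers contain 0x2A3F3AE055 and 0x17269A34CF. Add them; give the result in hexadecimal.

0x4165D51524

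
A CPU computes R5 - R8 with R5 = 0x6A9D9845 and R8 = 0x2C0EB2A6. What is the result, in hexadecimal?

Subtract column by column in base 16:
  5-6 → F (borrow)
  4-A-1 → 9 (borrow)
  8-2-1 → 5
  9-B → E (borrow)
  D-E-1 → E (borrow)
  9-0-1 → 8
  A-C → E (borrow)
  6-2-1 → 3

0x3E8EE59F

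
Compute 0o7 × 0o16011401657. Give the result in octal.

0o142102414711

Multiply each base-8 digit by 7, carrying:
  7×7 = 49 → write 1 carry 6
  5×7+6 = 41 → write 1 carry 5
  6×7+5 = 47 → write 7 carry 5
  1×7+5 = 12 → write 4 carry 1
  0×7+1 = 1 → write 1
  4×7 = 28 → write 4 carry 3
  1×7+3 = 10 → write 2 carry 1
  1×7+1 = 8 → write 0 carry 1
  0×7+1 = 1 → write 1
  6×7 = 42 → write 2 carry 5
  1×7+5 = 12 → write 4 carry 1
  remaining carry: 1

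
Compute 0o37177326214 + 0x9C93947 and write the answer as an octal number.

0x9C93947 = 0o1162234507 in octal.
Add column by column in base 8, right to left:
  4+7 = 3 carry 1
  1+0+1 = 2
  2+5 = 7
  6+4 = 2 carry 1
  2+3+1 = 6
  3+2 = 5
  7+2 = 1 carry 1
  7+6+1 = 6 carry 1
  1+1+1 = 3
  7+1 = 0 carry 1
  3+0+1 = 4

0o40361562723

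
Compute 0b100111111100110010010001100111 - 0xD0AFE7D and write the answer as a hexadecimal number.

0x1AE825EA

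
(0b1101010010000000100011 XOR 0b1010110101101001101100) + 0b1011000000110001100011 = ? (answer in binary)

0b10010101000011010110010

First 0b1101010010000000100011 XOR 0b1010110101101001101100 = 0b0111100111101001001111.
Add column by column in base 2, right to left:
  1+1 = 0 carry 1
  1+1+1 = 1 carry 1
  1+0+1 = 0 carry 1
  1+0+1 = 0 carry 1
  0+0+1 = 1
  0+1 = 1
  1+1 = 0 carry 1
  0+0+1 = 1
  0+0 = 0
  1+0 = 1
  0+1 = 1
  1+1 = 0 carry 1
  1+0+1 = 0 carry 1
  1+0+1 = 0 carry 1
  1+0+1 = 0 carry 1
  0+0+1 = 1
  0+0 = 0
  1+0 = 1
  1+1 = 0 carry 1
  1+1+1 = 1 carry 1
  1+0+1 = 0 carry 1
  0+1+1 = 0 carry 1
  final carry 1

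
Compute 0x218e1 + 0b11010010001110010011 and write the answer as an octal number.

0x218e1 = 0o414341 in octal.
0b11010010001110010011 = 0o3221623 in octal.
Add column by column in base 8, right to left:
  1+3 = 4
  4+2 = 6
  3+6 = 1 carry 1
  4+1+1 = 6
  1+2 = 3
  4+2 = 6
  0+3 = 3

0o3636164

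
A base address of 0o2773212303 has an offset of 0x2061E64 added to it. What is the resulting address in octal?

0x2061E64 = 0o201417144 in octal.
Add column by column in base 8, right to left:
  3+4 = 7
  0+4 = 4
  3+1 = 4
  2+7 = 1 carry 1
  1+1+1 = 3
  2+4 = 6
  3+1 = 4
  7+0 = 7
  7+2 = 1 carry 1
  2+0+1 = 3

0o3174631447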